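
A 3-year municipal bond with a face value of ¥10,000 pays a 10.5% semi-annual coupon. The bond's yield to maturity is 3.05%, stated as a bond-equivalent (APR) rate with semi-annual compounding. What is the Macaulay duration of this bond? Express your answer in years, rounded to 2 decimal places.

Periodic yield y = 0.01525. Discount each cash flow and weight by its period:
  t   CF        PV=CF/(1+0.01525)^t    t·PV
  1       525.00       517.1140       517.1140
  2       525.00       509.3465     1,018.6930
  3       525.00       501.6956     1,505.0869
  4       525.00       494.1597     1,976.6387
  5       525.00       486.7369     2,433.6847
  6    10,525.00     9,611.3439    57,668.0632
  Σ                 12,120.3966    65,119.2805
Price P = Σ PV = 12,120.3966.
Macaulay duration = Σ(t·PV) / P = 65,119.2805 / 12,120.3966 = 5.37270 half-year periods.
In years: 5.37270 / 2 = 2.68635 years.

2.69 years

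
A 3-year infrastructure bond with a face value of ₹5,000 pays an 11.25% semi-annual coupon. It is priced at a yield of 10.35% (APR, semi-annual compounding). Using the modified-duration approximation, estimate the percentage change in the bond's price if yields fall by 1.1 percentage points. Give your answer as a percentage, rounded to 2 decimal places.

Periodic yield y = 0.05175. Modified duration first:
  t   CF        PV=CF/(1+0.05175)^t    t·PV
  1       281.25       267.4115       267.4115
  2       281.25       254.2538       508.5076
  3       281.25       241.7436       725.2308
  4       281.25       229.8489       919.3956
  5       281.25       218.5395     1,092.6975
  6     5,281.25     3,901.7694    23,410.6166
  Σ                  5,113.5667    26,923.8596
P = 5,113.5667; D_Mac = 5.26518 half-year periods = 2.63259 yrs; D_mod = 2.63259/(1+0.05175) = 2.50306 yrs.
ΔP/P ≈ -D_mod · Δy = -2.50306 × (-0.011) = +0.027534 = +2.7534%.

+2.75%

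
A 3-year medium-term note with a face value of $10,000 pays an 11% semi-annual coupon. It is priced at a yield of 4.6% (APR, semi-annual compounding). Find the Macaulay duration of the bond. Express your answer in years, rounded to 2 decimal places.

Periodic yield y = 0.023. Discount each cash flow and weight by its period:
  t   CF        PV=CF/(1+0.023)^t    t·PV
  1       550.00       537.6344       537.6344
  2       550.00       525.5468     1,051.0937
  3       550.00       513.7310     1,541.1931
  4       550.00       502.1809     2,008.7234
  5       550.00       490.8904     2,454.4519
  6    10,550.00     9,204.4673    55,226.8036
  Σ                 11,774.4508    62,819.9000
Price P = Σ PV = 11,774.4508.
Macaulay duration = Σ(t·PV) / P = 62,819.9000 / 11,774.4508 = 5.33527 half-year periods.
In years: 5.33527 / 2 = 2.66764 years.

2.67 years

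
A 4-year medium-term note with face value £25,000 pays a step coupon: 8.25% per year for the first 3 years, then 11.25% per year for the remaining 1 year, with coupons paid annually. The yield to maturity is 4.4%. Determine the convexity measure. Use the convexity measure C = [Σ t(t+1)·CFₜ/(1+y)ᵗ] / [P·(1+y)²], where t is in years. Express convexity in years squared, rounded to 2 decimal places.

15.94

With y = 0.044:
  t   CF        PV=CF/(1+0.044)^t    t·PV        t(t+1)·PV
  1     2,062.50     1,975.5747     1,975.5747       3,951.1494
  2     2,062.50     1,892.3129     3,784.6259      11,353.8777
  3     2,062.50     1,812.5603     5,437.6809      21,750.7235
  4    27,812.50    23,411.9740    93,647.8961     468,239.4806
  Σ                 29,092.4220   104,845.7776     505,295.2311
P = 29,092.4220.
Convexity = Σ t(t+1)·PV / [P·(1+y)²] = 505,295.2311 / (29,092.4220 × 1.089936) = 15.93545.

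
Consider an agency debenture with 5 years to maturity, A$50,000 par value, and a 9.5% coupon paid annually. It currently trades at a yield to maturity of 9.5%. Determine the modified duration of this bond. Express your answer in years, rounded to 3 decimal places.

Periodic yield y = 0.095. First find Macaulay duration:
  t   CF        PV=CF/(1+0.095)^t    t·PV
  1     4,750.00     4,337.8995     4,337.8995
  2     4,750.00     3,961.5521     7,923.1042
  3     4,750.00     3,617.8558    10,853.5674
  4     4,750.00     3,303.9779    13,215.9116
  5    54,750.00    34,778.7147   173,893.5734
  Σ                 50,000.0000   210,224.0561
P = 50,000.0000; Macaulay duration = 210,224.0561 / 50,000.0000 = 4.20448 years.
Modified duration = D_Mac / (1 + y) = 4.20448 / 1.095 = 3.83971 years.

3.840 years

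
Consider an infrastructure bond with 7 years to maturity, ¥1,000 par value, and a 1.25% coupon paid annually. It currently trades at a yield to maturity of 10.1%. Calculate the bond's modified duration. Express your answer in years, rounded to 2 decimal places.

6.03 years

Periodic yield y = 0.101. First find Macaulay duration:
  t   CF        PV=CF/(1+0.101)^t    t·PV
  1        12.50        11.3533        11.3533
  2        12.50        10.3118        20.6236
  3        12.50         9.3659        28.0976
  4        12.50         8.5067        34.0268
  5        12.50         7.7263        38.6317
  6        12.50         7.0176        42.1054
  7     1,012.50       516.2782     3,613.9475
  Σ                    570.5598     3,788.7859
P = 570.5598; Macaulay duration = 3,788.7859 / 570.5598 = 6.64047 years.
Modified duration = D_Mac / (1 + y) = 6.64047 / 1.101 = 6.03131 years.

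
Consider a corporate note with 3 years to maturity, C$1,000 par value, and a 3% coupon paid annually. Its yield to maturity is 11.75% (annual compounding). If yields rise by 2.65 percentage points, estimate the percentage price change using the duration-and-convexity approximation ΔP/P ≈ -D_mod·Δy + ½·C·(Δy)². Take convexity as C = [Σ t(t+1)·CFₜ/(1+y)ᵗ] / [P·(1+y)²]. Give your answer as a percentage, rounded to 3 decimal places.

With y = 0.1175:
  t   CF        PV=CF/(1+0.1175)^t    t·PV        t(t+1)·PV
  1        30.00        26.8456        26.8456          53.6913
  2        30.00        24.0229        48.0459         144.1377
  3     1,030.00       738.0650     2,214.1951       8,856.7804
  Σ                    788.9336     2,289.0866       9,054.6093
P = 788.9336; D_Mac = 2.90149 yrs; D_mod = 2.59642 yrs; C = 9.19040.
Duration effect: -2.59642 × (+0.0265) = -0.068805
Convexity effect: 0.5 × 9.19040 × (0.0265)² = +0.0032270
ΔP/P ≈ -0.068805 + 0.0032270 = -0.065578 = -6.5578%.

-6.558%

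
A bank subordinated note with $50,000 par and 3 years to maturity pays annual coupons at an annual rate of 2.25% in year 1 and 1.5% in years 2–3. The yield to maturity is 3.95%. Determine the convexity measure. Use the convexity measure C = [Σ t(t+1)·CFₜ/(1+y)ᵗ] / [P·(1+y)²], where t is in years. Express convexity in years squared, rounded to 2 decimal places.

10.81

With y = 0.0395:
  t   CF        PV=CF/(1+0.0395)^t    t·PV        t(t+1)·PV
  1     1,125.00     1,082.2511     1,082.2511       2,164.5022
  2       750.00       694.0844     1,388.1688       4,164.5063
  3    50,750.00    45,181.6998   135,545.0994     542,180.3975
  Σ                 46,958.0353   138,015.5192     548,509.4060
P = 46,958.0353.
Convexity = Σ t(t+1)·PV / [P·(1+y)²] = 548,509.4060 / (46,958.0353 × 1.080560) = 10.80999.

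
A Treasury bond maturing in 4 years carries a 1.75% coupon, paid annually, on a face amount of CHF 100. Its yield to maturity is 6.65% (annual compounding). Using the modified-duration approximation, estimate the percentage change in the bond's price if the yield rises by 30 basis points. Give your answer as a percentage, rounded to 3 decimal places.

-1.093%

Periodic yield y = 0.0665. Modified duration first:
  t   CF        PV=CF/(1+0.0665)^t    t·PV
  1         1.75         1.6409         1.6409
  2         1.75         1.5386         3.0771
  3         1.75         1.4426         4.3279
  4       101.75        78.6486       314.5944
  Σ                     83.2707       323.6403
P = 83.2707; D_Mac = 3.88661 yrs; D_mod = 3.88661/(1+0.0665) = 3.64426 yrs.
ΔP/P ≈ -D_mod · Δy = -3.64426 × (+0.003) = -0.010933 = -1.0933%.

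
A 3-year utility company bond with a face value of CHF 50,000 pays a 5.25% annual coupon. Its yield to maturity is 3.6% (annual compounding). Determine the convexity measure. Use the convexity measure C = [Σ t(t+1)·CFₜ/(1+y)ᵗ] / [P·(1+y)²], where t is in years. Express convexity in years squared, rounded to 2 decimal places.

10.47

With y = 0.036:
  t   CF        PV=CF/(1+0.036)^t    t·PV        t(t+1)·PV
  1     2,625.00     2,533.7838     2,533.7838       5,067.5676
  2     2,625.00     2,445.7372     4,891.4745      14,674.4235
  3    52,625.00    47,327.4214   141,982.2641     567,929.0564
  Σ                 52,306.9424   149,407.5224     587,671.0475
P = 52,306.9424.
Convexity = Σ t(t+1)·PV / [P·(1+y)²] = 587,671.0475 / (52,306.9424 × 1.073296) = 10.46780.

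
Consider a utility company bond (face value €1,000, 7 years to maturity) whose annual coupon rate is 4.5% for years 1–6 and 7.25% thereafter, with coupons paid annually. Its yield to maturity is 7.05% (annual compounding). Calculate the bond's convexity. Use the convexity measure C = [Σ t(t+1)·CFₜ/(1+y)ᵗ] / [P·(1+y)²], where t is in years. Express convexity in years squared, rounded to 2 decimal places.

40.60

With y = 0.0705:
  t   CF        PV=CF/(1+0.0705)^t    t·PV        t(t+1)·PV
  1        45.00        42.0364        42.0364          84.0729
  2        45.00        39.2680        78.5361         235.6082
  3        45.00        36.6820       110.0459         440.1835
  4        45.00        34.2662       137.0648         685.3238
  5        45.00        32.0095       160.0476         960.2856
  6        45.00        29.9015       179.4088       1,255.8616
  7     1,072.50       665.7185     4,660.0292      37,280.2337
  Σ                    879.8821     5,367.1687      40,941.5693
P = 879.8821.
Convexity = Σ t(t+1)·PV / [P·(1+y)²] = 40,941.5693 / (879.8821 × 1.145970) = 40.60380.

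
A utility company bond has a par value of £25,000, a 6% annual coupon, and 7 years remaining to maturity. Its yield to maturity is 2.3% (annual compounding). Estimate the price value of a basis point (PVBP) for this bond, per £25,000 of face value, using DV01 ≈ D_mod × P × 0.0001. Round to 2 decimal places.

£18.26

Periodic yield y = 0.023.
  t   CF        PV=CF/(1+0.023)^t    t·PV
  1     1,500.00     1,466.2757     1,466.2757
  2     1,500.00     1,433.3095     2,866.6191
  3     1,500.00     1,401.0846     4,203.2538
  4     1,500.00     1,369.5842     5,478.3366
  5     1,500.00     1,338.7919     6,693.9597
  6     1,500.00     1,308.6920     7,852.1522
  7    26,500.00    22,600.4162   158,202.9137
  Σ                 30,918.1542   186,763.5108
P = 30,918.1542; D_Mac = 6.04058 yrs; D_mod = 5.90477 yrs.
DV01 ≈ 5.90477 × 30,918.1542 × 0.0001 = 18.256453.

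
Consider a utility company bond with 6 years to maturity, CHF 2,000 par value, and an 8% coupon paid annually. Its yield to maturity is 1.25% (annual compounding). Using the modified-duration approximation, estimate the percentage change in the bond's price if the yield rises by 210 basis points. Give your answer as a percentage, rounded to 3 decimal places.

-10.702%

Periodic yield y = 0.0125. Modified duration first:
  t   CF        PV=CF/(1+0.0125)^t    t·PV
  1       160.00       158.0247       158.0247
  2       160.00       156.0738       312.1475
  3       160.00       154.1469       462.4408
  4       160.00       152.2439       608.9755
  5       160.00       150.3643       751.8216
  6     2,160.00     2,004.8577    12,029.1464
  Σ                  2,775.7113    14,322.5566
P = 2,775.7113; D_Mac = 5.15996 yrs; D_mod = 5.15996/(1+0.0125) = 5.09626 yrs.
ΔP/P ≈ -D_mod · Δy = -5.09626 × (+0.021) = -0.107021 = -10.7021%.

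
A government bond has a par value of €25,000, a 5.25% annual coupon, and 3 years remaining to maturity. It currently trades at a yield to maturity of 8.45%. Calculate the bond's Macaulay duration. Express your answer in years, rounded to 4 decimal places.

Periodic yield y = 0.0845. Discount each cash flow and weight by its year:
  t   CF        PV=CF/(1+0.0845)^t    t·PV
  1     1,312.50     1,210.2351     1,210.2351
  2     1,312.50     1,115.9383     2,231.8767
  3    26,312.50    20,628.7752    61,886.3257
  Σ                 22,954.9487    65,328.4375
Price P = Σ PV = 22,954.9487.
Macaulay duration = Σ(t·PV) / P = 65,328.4375 / 22,954.9487 = 2.84594 years.

2.8459 years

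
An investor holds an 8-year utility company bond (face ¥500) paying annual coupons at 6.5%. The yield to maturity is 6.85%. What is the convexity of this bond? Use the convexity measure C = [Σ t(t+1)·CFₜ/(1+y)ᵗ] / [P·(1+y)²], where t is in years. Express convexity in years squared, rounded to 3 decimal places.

47.201

With y = 0.0685:
  t   CF        PV=CF/(1+0.0685)^t    t·PV        t(t+1)·PV
  1        32.50        30.4165        30.4165          60.8329
  2        32.50        28.4665        56.9330         170.7991
  3        32.50        26.6416        79.9247         319.6988
  4        32.50        24.9336        99.7345         498.6723
  5        32.50        23.3352       116.6758         700.0547
  6        32.50        21.8392       131.0350         917.2453
  7        32.50        20.4391       143.0737       1,144.5894
  8       532.50       313.4176     2,507.3409      22,566.0682
  Σ                    489.4892     3,165.1341      26,377.9607
P = 489.4892.
Convexity = Σ t(t+1)·PV / [P·(1+y)²] = 26,377.9607 / (489.4892 × 1.141692) = 47.20077.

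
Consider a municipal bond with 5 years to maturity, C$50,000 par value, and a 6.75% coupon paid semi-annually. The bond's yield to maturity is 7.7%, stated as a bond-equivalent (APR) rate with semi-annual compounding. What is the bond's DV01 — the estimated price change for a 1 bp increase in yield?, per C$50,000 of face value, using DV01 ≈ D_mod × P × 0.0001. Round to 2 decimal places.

C$19.94

Periodic yield y = 0.0385.
  t   CF        PV=CF/(1+0.0385)^t    t·PV
  1     1,687.50     1,624.9398     1,624.9398
  2     1,687.50     1,564.6989     3,129.3978
  3     1,687.50     1,506.6913     4,520.0739
  4     1,687.50     1,450.8342     5,803.3367
  5     1,687.50     1,397.0478     6,985.2392
  6     1,687.50     1,345.2555     8,071.5330
  7     1,687.50     1,295.3832     9,067.6827
  8     1,687.50     1,247.3599     9,978.8791
  9     1,687.50     1,201.1169    10,810.0520
  10   51,687.50    35,425.8695   354,258.6948
  Σ                 48,059.1970   414,249.8290
P = 48,059.1970; D_Mac = 8.61957 half-year periods = 4.30979 yrs; D_mod = 4.15001 yrs.
DV01 ≈ 4.15001 × 48,059.1970 × 0.0001 = 19.944623.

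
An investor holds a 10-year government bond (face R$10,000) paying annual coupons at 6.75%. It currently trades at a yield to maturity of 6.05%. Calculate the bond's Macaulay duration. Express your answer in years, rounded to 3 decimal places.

Periodic yield y = 0.0605. Discount each cash flow and weight by its year:
  t   CF        PV=CF/(1+0.0605)^t    t·PV
  1       675.00       636.4922       636.4922
  2       675.00       600.1813     1,200.3625
  3       675.00       565.9418     1,697.8253
  4       675.00       533.6556     2,134.6225
  5       675.00       503.2113     2,516.0566
  6       675.00       474.5038     2,847.0231
  7       675.00       447.4341     3,132.0386
  8       675.00       421.9086     3,375.2689
  9       675.00       397.8393     3,580.5540
  10   10,675.00     5,932.8198    59,328.1977
  Σ                 10,513.9878    80,448.4414
Price P = Σ PV = 10,513.9878.
Macaulay duration = Σ(t·PV) / P = 80,448.4414 / 10,513.9878 = 7.65156 years.

7.652 years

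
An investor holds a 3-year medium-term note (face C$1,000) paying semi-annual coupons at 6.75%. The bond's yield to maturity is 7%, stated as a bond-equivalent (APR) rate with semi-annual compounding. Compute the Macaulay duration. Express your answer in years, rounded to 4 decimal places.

Periodic yield y = 0.035. Discount each cash flow and weight by its period:
  t   CF        PV=CF/(1+0.035)^t    t·PV
  1        33.75        32.6087        32.6087
  2        33.75        31.5060        63.0120
  3        33.75        30.4406        91.3217
  4        33.75        29.4112       117.6447
  5        33.75        28.4166       142.0830
  6     1,033.75       840.9563     5,045.7377
  Σ                    993.3393     5,492.4078
Price P = Σ PV = 993.3393.
Macaulay duration = Σ(t·PV) / P = 5,492.4078 / 993.3393 = 5.52924 half-year periods.
In years: 5.52924 / 2 = 2.76462 years.

2.7646 years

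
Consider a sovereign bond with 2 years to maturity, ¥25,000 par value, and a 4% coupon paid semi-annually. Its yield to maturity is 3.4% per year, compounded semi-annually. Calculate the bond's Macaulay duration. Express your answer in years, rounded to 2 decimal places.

Periodic yield y = 0.017. Discount each cash flow and weight by its period:
  t   CF        PV=CF/(1+0.017)^t    t·PV
  1       500.00       491.6421       491.6421
  2       500.00       483.4239       966.8478
  3       500.00       475.3430     1,426.0291
  4    25,500.00    23,837.2619    95,349.0477
  Σ                 25,287.6709    98,233.5667
Price P = Σ PV = 25,287.6709.
Macaulay duration = Σ(t·PV) / P = 98,233.5667 / 25,287.6709 = 3.88464 half-year periods.
In years: 3.88464 / 2 = 1.94232 years.

1.94 years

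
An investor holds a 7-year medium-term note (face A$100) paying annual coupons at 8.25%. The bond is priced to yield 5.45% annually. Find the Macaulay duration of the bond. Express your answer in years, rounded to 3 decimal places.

Periodic yield y = 0.0545. Discount each cash flow and weight by its year:
  t   CF        PV=CF/(1+0.0545)^t    t·PV
  1         8.25         7.8236         7.8236
  2         8.25         7.4193        14.8385
  3         8.25         7.0358        21.1074
  4         8.25         6.6722        26.6887
  5         8.25         6.3273        31.6367
  6         8.25         6.0003        36.0019
  7       108.25        74.6624       522.6366
  Σ                    115.9409       660.7335
Price P = Σ PV = 115.9409.
Macaulay duration = Σ(t·PV) / P = 660.7335 / 115.9409 = 5.69888 years.

5.699 years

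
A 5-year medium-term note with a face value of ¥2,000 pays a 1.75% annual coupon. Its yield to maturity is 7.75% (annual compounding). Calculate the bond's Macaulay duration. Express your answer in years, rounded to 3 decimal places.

Periodic yield y = 0.0775. Discount each cash flow and weight by its year:
  t   CF        PV=CF/(1+0.0775)^t    t·PV
  1        35.00        32.4826        32.4826
  2        35.00        30.1463        60.2925
  3        35.00        27.9780        83.9339
  4        35.00        25.9656       103.8625
  5     2,035.00     1,401.1287     7,005.6433
  Σ                  1,517.7011     7,286.2149
Price P = Σ PV = 1,517.7011.
Macaulay duration = Σ(t·PV) / P = 7,286.2149 / 1,517.7011 = 4.80082 years.

4.801 years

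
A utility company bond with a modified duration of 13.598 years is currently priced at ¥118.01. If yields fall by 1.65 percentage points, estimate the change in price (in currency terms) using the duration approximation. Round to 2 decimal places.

+¥26.48

Duration approximation: ΔP/P ≈ -D_mod · Δy = -13.598 × (-0.0165) = +0.224367.
ΔP ≈ 118.01 × (+0.224367) = +26.47754967.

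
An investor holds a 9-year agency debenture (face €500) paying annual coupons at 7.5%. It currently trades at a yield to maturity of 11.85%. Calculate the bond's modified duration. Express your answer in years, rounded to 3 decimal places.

5.828 years

Periodic yield y = 0.1185. First find Macaulay duration:
  t   CF        PV=CF/(1+0.1185)^t    t·PV
  1        37.50        33.5270        33.5270
  2        37.50        29.9750        59.9500
  3        37.50        26.7993        80.3979
  4        37.50        23.9600        95.8401
  5        37.50        21.4216       107.1079
  6        37.50        19.1521       114.9123
  7        37.50        17.1230       119.8609
  8        37.50        15.3089       122.4710
  9       537.50       196.1799     1,765.6194
  Σ                    383.4468     2,499.6865
P = 383.4468; Macaulay duration = 2,499.6865 / 383.4468 = 6.51899 years.
Modified duration = D_Mac / (1 + y) = 6.51899 / 1.1185 = 5.82833 years.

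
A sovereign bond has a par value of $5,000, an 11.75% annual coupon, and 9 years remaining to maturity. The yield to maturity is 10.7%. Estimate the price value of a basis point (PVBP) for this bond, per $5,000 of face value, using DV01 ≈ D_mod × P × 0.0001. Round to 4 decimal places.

$2.9162

Periodic yield y = 0.107.
  t   CF        PV=CF/(1+0.107)^t    t·PV
  1       587.50       530.7136       530.7136
  2       587.50       479.4161       958.8322
  3       587.50       433.0769     1,299.2307
  4       587.50       391.2167     1,564.8668
  5       587.50       353.4026     1,767.0131
  6       587.50       319.2436     1,915.4614
  7       587.50       288.3862     2,018.7036
  8       587.50       260.5115     2,084.0920
  9     5,587.50     2,238.1488    20,143.3388
  Σ                  5,294.1160    32,282.2523
P = 5,294.1160; D_Mac = 6.09776 yrs; D_mod = 5.50837 yrs.
DV01 ≈ 5.50837 × 5,294.1160 × 0.0001 = 2.916193.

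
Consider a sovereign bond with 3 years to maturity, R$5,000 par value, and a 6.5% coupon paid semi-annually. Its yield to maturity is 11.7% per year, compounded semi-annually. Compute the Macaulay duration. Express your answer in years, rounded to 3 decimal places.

2.754 years

Periodic yield y = 0.0585. Discount each cash flow and weight by its period:
  t   CF        PV=CF/(1+0.0585)^t    t·PV
  1       162.50       153.5191       153.5191
  2       162.50       145.0346       290.0692
  3       162.50       137.0190       411.0570
  4       162.50       129.4464       517.7855
  5       162.50       122.2923       611.4614
  6     5,162.50     3,670.4126    22,022.4758
  Σ                  4,357.7240    24,006.3680
Price P = Σ PV = 4,357.7240.
Macaulay duration = Σ(t·PV) / P = 24,006.3680 / 4,357.7240 = 5.50892 half-year periods.
In years: 5.50892 / 2 = 2.75446 years.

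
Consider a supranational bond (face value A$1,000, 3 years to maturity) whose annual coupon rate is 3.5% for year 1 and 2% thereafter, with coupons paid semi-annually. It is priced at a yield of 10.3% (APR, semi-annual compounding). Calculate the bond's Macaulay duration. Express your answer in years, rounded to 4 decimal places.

Periodic yield y = 0.0515. Discount each cash flow and weight by its period:
  t   CF        PV=CF/(1+0.0515)^t    t·PV
  1        17.50        16.6429        16.6429
  2        17.50        15.8278        31.6555
  3        10.00         8.6015        25.8044
  4        10.00         8.1802        32.7207
  5        10.00         7.7795        38.8977
  6     1,010.00       747.2496     4,483.4978
  Σ                    804.2815     4,629.2190
Price P = Σ PV = 804.2815.
Macaulay duration = Σ(t·PV) / P = 4,629.2190 / 804.2815 = 5.75572 half-year periods.
In years: 5.75572 / 2 = 2.87786 years.

2.8779 years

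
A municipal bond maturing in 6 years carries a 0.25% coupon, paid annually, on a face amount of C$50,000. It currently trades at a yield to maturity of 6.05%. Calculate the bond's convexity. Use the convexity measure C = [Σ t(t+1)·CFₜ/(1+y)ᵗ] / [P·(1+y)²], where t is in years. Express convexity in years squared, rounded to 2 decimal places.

With y = 0.0605:
  t   CF        PV=CF/(1+0.0605)^t    t·PV        t(t+1)·PV
  1       125.00       117.8689       117.8689         235.7379
  2       125.00       111.1447       222.2894         666.8681
  3       125.00       104.8040       314.4121       1,257.6484
  4       125.00        98.8251       395.3005       1,976.5023
  5       125.00        93.1873       465.9364       2,795.6185
  6    50,125.00    35,236.3040   211,417.8242   1,479,924.7691
  Σ                 35,762.1341   212,933.6314   1,486,857.1442
P = 35,762.1341.
Convexity = Σ t(t+1)·PV / [P·(1+y)²] = 1,486,857.1442 / (35,762.1341 × 1.124660) = 36.96787.

36.97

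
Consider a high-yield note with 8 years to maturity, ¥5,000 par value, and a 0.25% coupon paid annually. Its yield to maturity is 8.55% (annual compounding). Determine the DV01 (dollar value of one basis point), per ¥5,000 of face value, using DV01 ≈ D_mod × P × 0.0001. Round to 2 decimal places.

¥1.94

Periodic yield y = 0.0855.
  t   CF        PV=CF/(1+0.0855)^t    t·PV
  1        12.50        11.5154        11.5154
  2        12.50        10.6084        21.2168
  3        12.50         9.7728        29.3185
  4        12.50         9.0031        36.0123
  5        12.50         8.2939        41.4697
  6        12.50         7.6407        45.8440
  7        12.50         7.0388        49.2719
  8     5,012.50     2,600.2539    20,802.0315
  Σ                  2,664.1271    21,036.6801
P = 2,664.1271; D_Mac = 7.89627 yrs; D_mod = 7.27432 yrs.
DV01 ≈ 7.27432 × 2,664.1271 × 0.0001 = 1.937971.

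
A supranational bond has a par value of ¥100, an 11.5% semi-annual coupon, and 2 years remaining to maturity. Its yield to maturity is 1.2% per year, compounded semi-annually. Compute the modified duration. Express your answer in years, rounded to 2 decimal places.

1.85 years

Periodic yield y = 0.006. First find Macaulay duration:
  t   CF        PV=CF/(1+0.006)^t    t·PV
  1         5.75         5.7157         5.7157
  2         5.75         5.6816        11.3632
  3         5.75         5.6477        16.9432
  4       105.75       103.2496       412.9985
  Σ                    120.2947       447.0206
P = 120.2947; Macaulay duration = 447.0206 / 120.2947 = 3.71605 half-year periods = 1.85802 years.
Modified duration = D_Mac / (1 + y) = 1.85802 / 1.006 = 1.84694 years.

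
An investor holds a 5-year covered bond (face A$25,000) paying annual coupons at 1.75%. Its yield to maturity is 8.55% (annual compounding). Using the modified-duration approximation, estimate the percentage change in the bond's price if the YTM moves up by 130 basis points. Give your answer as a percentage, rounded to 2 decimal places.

-5.74%

Periodic yield y = 0.0855. Modified duration first:
  t   CF        PV=CF/(1+0.0855)^t    t·PV
  1       437.50       403.0401       403.0401
  2       437.50       371.2944       742.5888
  3       437.50       342.0492     1,026.1476
  4       437.50       315.1075     1,260.4300
  5    25,437.50    16,878.1673    84,390.8365
  Σ                 18,309.6585    87,823.0430
P = 18,309.6585; D_Mac = 4.79654 yrs; D_mod = 4.79654/(1+0.0855) = 4.41874 yrs.
ΔP/P ≈ -D_mod · Δy = -4.41874 × (+0.013) = -0.057444 = -5.7444%.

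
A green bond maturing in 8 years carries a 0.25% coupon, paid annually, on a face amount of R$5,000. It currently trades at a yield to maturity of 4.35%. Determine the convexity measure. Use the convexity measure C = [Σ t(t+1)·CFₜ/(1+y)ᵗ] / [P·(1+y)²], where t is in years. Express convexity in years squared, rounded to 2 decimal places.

With y = 0.0435:
  t   CF        PV=CF/(1+0.0435)^t    t·PV        t(t+1)·PV
  1        12.50        11.9789        11.9789          23.9578
  2        12.50        11.4796        22.9591          68.8773
  3        12.50        11.0010        33.0030         132.0121
  4        12.50        10.5424        42.1697         210.8483
  5        12.50        10.1029        50.5147         303.0882
  6        12.50         9.6818        58.0907         406.6348
  7        12.50         9.2782        64.9473         519.5781
  8     5,012.50     3,565.4533    28,523.6268     256,712.6411
  Σ                  3,639.5182    28,807.2902     258,377.6379
P = 3,639.5182.
Convexity = Σ t(t+1)·PV / [P·(1+y)²] = 258,377.6379 / (3,639.5182 × 1.088892) = 65.19678.

65.20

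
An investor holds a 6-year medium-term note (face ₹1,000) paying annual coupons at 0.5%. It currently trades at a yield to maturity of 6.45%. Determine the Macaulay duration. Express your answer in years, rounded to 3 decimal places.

5.909 years

Periodic yield y = 0.0645. Discount each cash flow and weight by its year:
  t   CF        PV=CF/(1+0.0645)^t    t·PV
  1         5.00         4.6970         4.6970
  2         5.00         4.4124         8.8249
  3         5.00         4.1451        12.4352
  4         5.00         3.8939        15.5757
  5         5.00         3.6580        18.2899
  6     1,005.00       690.7042     4,144.2249
  Σ                    711.5106     4,204.0477
Price P = Σ PV = 711.5106.
Macaulay duration = Σ(t·PV) / P = 4,204.0477 / 711.5106 = 5.90862 years.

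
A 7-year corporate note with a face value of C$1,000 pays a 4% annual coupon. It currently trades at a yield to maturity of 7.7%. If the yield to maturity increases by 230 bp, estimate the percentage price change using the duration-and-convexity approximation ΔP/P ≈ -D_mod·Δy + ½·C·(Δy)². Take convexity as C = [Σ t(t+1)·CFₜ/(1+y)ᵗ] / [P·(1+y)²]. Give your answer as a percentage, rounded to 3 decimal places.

With y = 0.077:
  t   CF        PV=CF/(1+0.077)^t    t·PV        t(t+1)·PV
  1        40.00        37.1402        37.1402          74.2804
  2        40.00        34.4849        68.9697         206.9092
  3        40.00        32.0194        96.0581         384.2325
  4        40.00        29.7302       118.9206         594.6031
  5        40.00        27.6046       138.0230         828.1380
  6        40.00        25.6310       153.7861       1,076.5025
  7     1,040.00       618.7617     4,331.3318      34,650.6546
  Σ                    805.3719     4,944.2296      37,815.3204
P = 805.3719; D_Mac = 6.13906 yrs; D_mod = 5.70015 yrs; C = 40.47994.
Duration effect: -5.70015 × (+0.023) = -0.131103
Convexity effect: 0.5 × 40.47994 × (0.023)² = +0.0107069
ΔP/P ≈ -0.131103 + 0.0107069 = -0.120397 = -12.0397%.

-12.040%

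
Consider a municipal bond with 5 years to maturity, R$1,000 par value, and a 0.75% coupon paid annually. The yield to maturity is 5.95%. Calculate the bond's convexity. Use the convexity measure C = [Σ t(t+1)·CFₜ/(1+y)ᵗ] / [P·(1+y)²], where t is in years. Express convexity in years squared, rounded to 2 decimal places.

26.12

With y = 0.0595:
  t   CF        PV=CF/(1+0.0595)^t    t·PV        t(t+1)·PV
  1         7.50         7.0788         7.0788          14.1576
  2         7.50         6.6813        13.3625          40.0876
  3         7.50         6.3061        18.9182          75.6728
  4         7.50         5.9519        23.8077         119.0385
  5     1,007.50       754.6407     3,773.2037      22,639.2223
  Σ                    780.6588     3,836.3710      22,888.1789
P = 780.6588.
Convexity = Σ t(t+1)·PV / [P·(1+y)²] = 22,888.1789 / (780.6588 × 1.122540) = 26.11849.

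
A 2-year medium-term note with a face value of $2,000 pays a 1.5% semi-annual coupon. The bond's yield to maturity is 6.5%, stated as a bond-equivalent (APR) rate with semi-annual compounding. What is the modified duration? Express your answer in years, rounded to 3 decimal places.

Periodic yield y = 0.0325. First find Macaulay duration:
  t   CF        PV=CF/(1+0.0325)^t    t·PV
  1        15.00        14.5278        14.5278
  2        15.00        14.0706        28.1411
  3        15.00        13.6277        40.8830
  4     2,015.00     1,773.0248     7,092.0992
  Σ                  1,815.2508     7,175.6511
P = 1,815.2508; Macaulay duration = 7,175.6511 / 1,815.2508 = 3.95298 half-year periods = 1.97649 years.
Modified duration = D_Mac / (1 + y) = 1.97649 / 1.0325 = 1.91428 years.

1.914 years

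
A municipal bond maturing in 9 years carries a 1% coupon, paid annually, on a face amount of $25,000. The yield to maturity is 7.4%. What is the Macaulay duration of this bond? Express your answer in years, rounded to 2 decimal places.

Periodic yield y = 0.074. Discount each cash flow and weight by its year:
  t   CF        PV=CF/(1+0.074)^t    t·PV
  1       250.00       232.7747       232.7747
  2       250.00       216.7362       433.4724
  3       250.00       201.8028       605.4084
  4       250.00       187.8983       751.5933
  5       250.00       174.9519       874.7594
  6       250.00       162.8975       977.3848
  7       250.00       151.6736     1,061.7153
  8       250.00       141.2231     1,129.7848
  9    25,250.00    13,280.7576   119,526.8184
  Σ                 14,750.7156   125,593.7114
Price P = Σ PV = 14,750.7156.
Macaulay duration = Σ(t·PV) / P = 125,593.7114 / 14,750.7156 = 8.51441 years.

8.51 years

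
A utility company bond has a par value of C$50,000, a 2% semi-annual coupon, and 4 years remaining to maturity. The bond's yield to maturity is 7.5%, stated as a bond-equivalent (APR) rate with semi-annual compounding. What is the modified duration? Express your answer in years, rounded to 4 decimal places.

Periodic yield y = 0.0375. First find Macaulay duration:
  t   CF        PV=CF/(1+0.0375)^t    t·PV
  1       500.00       481.9277       481.9277
  2       500.00       464.5086       929.0173
  3       500.00       447.7192     1,343.1575
  4       500.00       431.5365     1,726.1462
  5       500.00       415.9388     2,079.6942
  6       500.00       400.9049     2,405.4294
  7       500.00       386.4144     2,704.9006
  8    50,500.00    37,617.2060   300,937.6478
  Σ                 40,646.1561   312,607.9207
P = 40,646.1561; Macaulay duration = 312,607.9207 / 40,646.1561 = 7.69096 half-year periods = 3.84548 years.
Modified duration = D_Mac / (1 + y) = 3.84548 / 1.0375 = 3.70649 years.

3.7065 years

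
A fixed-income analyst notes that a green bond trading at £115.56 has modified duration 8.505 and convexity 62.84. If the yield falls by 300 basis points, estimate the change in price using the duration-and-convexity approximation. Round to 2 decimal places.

+£32.75

Duration effect: -D_mod·Δy = -8.505 × (-0.03) = +0.255150
Convexity effect: ½·C·(Δy)² = 0.5 × 62.84 × (-0.03)² = +0.0282780
ΔP/P ≈ +0.255150 + 0.0282780 = +0.283428
ΔP ≈ 115.56 × (+0.283428) = +32.75293968.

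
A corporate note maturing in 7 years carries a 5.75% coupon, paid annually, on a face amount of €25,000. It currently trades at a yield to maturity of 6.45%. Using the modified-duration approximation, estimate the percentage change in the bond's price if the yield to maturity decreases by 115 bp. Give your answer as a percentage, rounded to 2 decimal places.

Periodic yield y = 0.0645. Modified duration first:
  t   CF        PV=CF/(1+0.0645)^t    t·PV
  1     1,437.50     1,350.3992     1,350.3992
  2     1,437.50     1,268.5761     2,537.1522
  3     1,437.50     1,191.7107     3,575.1322
  4     1,437.50     1,119.5028     4,478.0113
  5     1,437.50     1,051.6701     5,258.3505
  6     1,437.50       987.9475     5,927.6849
  7    26,437.50    17,068.7110   119,480.9768
  Σ                 24,038.5174   142,607.7071
P = 24,038.5174; D_Mac = 5.93247 yrs; D_mod = 5.93247/(1+0.0645) = 5.57301 yrs.
ΔP/P ≈ -D_mod · Δy = -5.57301 × (-0.0115) = +0.064090 = +6.4090%.

+6.41%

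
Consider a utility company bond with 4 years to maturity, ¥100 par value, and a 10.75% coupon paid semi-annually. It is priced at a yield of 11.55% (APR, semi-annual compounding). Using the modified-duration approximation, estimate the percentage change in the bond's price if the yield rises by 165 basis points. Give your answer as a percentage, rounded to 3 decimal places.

-5.218%

Periodic yield y = 0.05775. Modified duration first:
  t   CF        PV=CF/(1+0.05775)^t    t·PV
  1        5.375         5.0815         5.0815
  2        5.375         4.8041         9.6082
  3        5.375         4.5418        13.6254
  4        5.375         4.2938        17.1754
  5        5.375         4.0594        20.2971
  6        5.375         3.8378        23.0267
  7        5.375         3.6283        25.3978
  8      105.375        67.2471       537.9765
  Σ                     97.4938       652.1886
P = 97.4938; D_Mac = 6.68954 half-year periods = 3.34477 yrs; D_mod = 3.34477/(1+0.05775) = 3.16215 yrs.
ΔP/P ≈ -D_mod · Δy = -3.16215 × (+0.0165) = -0.052176 = -5.2176%.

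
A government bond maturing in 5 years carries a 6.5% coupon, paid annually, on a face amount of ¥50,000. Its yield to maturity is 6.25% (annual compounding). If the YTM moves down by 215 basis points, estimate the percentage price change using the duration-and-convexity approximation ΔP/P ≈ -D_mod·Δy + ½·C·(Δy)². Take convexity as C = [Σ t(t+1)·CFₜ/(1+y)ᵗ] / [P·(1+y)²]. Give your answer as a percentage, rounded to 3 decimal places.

With y = 0.0625:
  t   CF        PV=CF/(1+0.0625)^t    t·PV        t(t+1)·PV
  1     3,250.00     3,058.8235     3,058.8235       6,117.6471
  2     3,250.00     2,878.8927     5,757.7855      17,273.3564
  3     3,250.00     2,709.5461     8,128.6383      32,514.5532
  4     3,250.00     2,550.1610    10,200.6441      51,003.2207
  5    53,250.00    39,325.5603   196,627.8013   1,179,766.8075
  Σ                 50,522.9837   223,773.6927   1,286,675.5849
P = 50,522.9837; D_Mac = 4.42915 yrs; D_mod = 4.16861 yrs; C = 22.55912.
Duration effect: -4.16861 × (-0.0215) = +0.089625
Convexity effect: 0.5 × 22.55912 × (-0.0215)² = +0.0052140
ΔP/P ≈ +0.089625 + 0.0052140 = +0.094839 = +9.4839%.

+9.484%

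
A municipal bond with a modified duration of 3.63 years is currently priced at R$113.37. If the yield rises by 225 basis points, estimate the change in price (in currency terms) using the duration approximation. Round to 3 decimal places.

-R$9.259

Duration approximation: ΔP/P ≈ -D_mod · Δy = -3.63 × (+0.0225) = -0.081675.
ΔP ≈ 113.37 × (-0.081675) = -9.25949475.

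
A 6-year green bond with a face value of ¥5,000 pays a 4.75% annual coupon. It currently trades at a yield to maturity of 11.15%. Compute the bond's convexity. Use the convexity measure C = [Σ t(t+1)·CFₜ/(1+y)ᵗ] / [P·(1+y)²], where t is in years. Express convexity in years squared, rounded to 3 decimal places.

With y = 0.1115:
  t   CF        PV=CF/(1+0.1115)^t    t·PV        t(t+1)·PV
  1       237.50       213.6752       213.6752         427.3504
  2       237.50       192.2404       384.4808       1,153.4424
  3       237.50       172.9558       518.8675       2,075.4700
  4       237.50       155.6058       622.4232       3,112.1158
  5       237.50       139.9962       699.9811       4,199.8863
  6     5,237.50     2,777.5842    16,665.5052     116,658.5366
  Σ                  3,652.0577    19,104.9330     127,626.8015
P = 3,652.0577.
Convexity = Σ t(t+1)·PV / [P·(1+y)²] = 127,626.8015 / (3,652.0577 × 1.235432) = 28.28690.

28.287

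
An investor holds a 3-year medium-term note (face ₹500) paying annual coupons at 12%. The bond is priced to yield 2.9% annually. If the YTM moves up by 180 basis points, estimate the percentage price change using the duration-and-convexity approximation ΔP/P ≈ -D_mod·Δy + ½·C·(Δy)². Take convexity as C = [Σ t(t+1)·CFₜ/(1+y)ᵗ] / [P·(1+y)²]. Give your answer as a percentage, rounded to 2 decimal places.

-4.60%

With y = 0.029:
  t   CF        PV=CF/(1+0.029)^t    t·PV        t(t+1)·PV
  1        60.00        58.3090        58.3090         116.6181
  2        60.00        56.6657       113.3315         339.9944
  3       560.00       513.9749     1,541.9247       6,167.6987
  Σ                    628.9497     1,713.5652       6,624.3112
P = 628.9497; D_Mac = 2.72449 yrs; D_mod = 2.64770 yrs; C = 9.94705.
Duration effect: -2.64770 × (+0.018) = -0.047659
Convexity effect: 0.5 × 9.94705 × (0.018)² = +0.0016114
ΔP/P ≈ -0.047659 + 0.0016114 = -0.046047 = -4.6047%.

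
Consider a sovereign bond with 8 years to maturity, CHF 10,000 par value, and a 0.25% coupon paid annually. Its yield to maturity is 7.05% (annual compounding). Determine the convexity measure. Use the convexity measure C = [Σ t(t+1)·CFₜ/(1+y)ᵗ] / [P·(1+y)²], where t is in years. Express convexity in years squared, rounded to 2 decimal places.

With y = 0.0705:
  t   CF        PV=CF/(1+0.0705)^t    t·PV        t(t+1)·PV
  1        25.00        23.3536        23.3536          46.7071
  2        25.00        21.8156        43.6312         130.8935
  3        25.00        20.3789        61.1366         244.5464
  4        25.00        19.0368        76.1471         380.7355
  5        25.00        17.7831        88.9153         533.4920
  6        25.00        16.6119        99.6716         697.7009
  7        25.00        15.5179       108.6254         869.0031
  8    10,025.00     5,812.8753    46,503.0026     418,527.0234
  Σ                  5,947.3730    47,004.4833     421,430.1018
P = 5,947.3730.
Convexity = Σ t(t+1)·PV / [P·(1+y)²] = 421,430.1018 / (5,947.3730 × 1.145970) = 61.83396.

61.83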